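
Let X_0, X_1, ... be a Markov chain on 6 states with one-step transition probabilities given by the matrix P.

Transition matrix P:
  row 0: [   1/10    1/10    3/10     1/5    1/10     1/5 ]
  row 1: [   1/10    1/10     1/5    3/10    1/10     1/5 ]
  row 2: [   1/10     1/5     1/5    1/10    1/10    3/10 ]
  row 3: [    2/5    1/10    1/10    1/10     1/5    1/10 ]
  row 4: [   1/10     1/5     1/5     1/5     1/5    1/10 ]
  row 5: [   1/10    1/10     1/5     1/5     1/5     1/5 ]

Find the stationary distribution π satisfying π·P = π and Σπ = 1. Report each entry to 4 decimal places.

Balance equations π_j = Σ_i π_i·P[i][j]:
  π_0 = 1/10·π_0 + 1/10·π_1 + 1/10·π_2 + 2/5·π_3 + 1/10·π_4 + 1/10·π_5
  π_1 = 1/10·π_0 + 1/10·π_1 + 1/5·π_2 + 1/10·π_3 + 1/5·π_4 + 1/10·π_5
  π_2 = 3/10·π_0 + 1/5·π_1 + 1/5·π_2 + 1/10·π_3 + 1/5·π_4 + 1/5·π_5
  π_3 = 1/5·π_0 + 3/10·π_1 + 1/10·π_2 + 1/10·π_3 + 1/5·π_4 + 1/5·π_5
  π_4 = 1/10·π_0 + 1/10·π_1 + 1/10·π_2 + 1/5·π_3 + 1/5·π_4 + 1/5·π_5
  normalize: π_0 + π_1 + π_2 + π_3 + π_4 + π_5 = 1
Solving the linear system gives exactly π = [8443/55243, 7453/55243, 10920/55243, 9729/55243, 8367/55243, 10331/55243].

π = [0.1528, 0.1349, 0.1977, 0.1761, 0.1515, 0.1870]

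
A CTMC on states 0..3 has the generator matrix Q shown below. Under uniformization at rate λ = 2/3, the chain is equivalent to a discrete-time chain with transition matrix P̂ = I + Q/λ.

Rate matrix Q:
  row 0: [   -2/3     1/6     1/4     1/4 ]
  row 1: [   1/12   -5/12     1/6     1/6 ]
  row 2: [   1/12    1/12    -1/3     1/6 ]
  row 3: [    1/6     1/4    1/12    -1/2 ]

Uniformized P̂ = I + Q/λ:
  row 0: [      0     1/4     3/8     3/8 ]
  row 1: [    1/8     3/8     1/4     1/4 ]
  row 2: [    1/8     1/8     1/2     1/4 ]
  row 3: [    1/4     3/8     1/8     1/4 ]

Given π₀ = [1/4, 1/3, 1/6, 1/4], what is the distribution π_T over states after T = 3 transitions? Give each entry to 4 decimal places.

π = [0.1401, 0.2811, 0.3107, 0.2681]

t=0: π = [0.2500, 0.3333, 0.1667, 0.2500]
t=1: π = [0.1250, 0.3021, 0.2917, 0.2813]
t=2: π = [0.1445, 0.2865, 0.3034, 0.2656]
t=3: π = [0.1401, 0.2811, 0.3107, 0.2681]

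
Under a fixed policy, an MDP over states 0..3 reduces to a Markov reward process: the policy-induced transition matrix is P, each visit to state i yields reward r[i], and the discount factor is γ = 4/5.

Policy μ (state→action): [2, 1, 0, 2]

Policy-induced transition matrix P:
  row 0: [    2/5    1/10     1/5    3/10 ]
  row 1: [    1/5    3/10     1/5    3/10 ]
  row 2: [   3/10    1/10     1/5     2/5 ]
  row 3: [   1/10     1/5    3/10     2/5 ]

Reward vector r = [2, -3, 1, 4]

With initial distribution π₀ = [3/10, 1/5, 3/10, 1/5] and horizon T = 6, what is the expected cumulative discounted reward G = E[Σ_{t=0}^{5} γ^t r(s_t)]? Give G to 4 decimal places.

G = 5.5392

t=0: π = [0.3000, 0.2000, 0.3000, 0.2000], E[r] = 1.1000, γ^t·E[r] = 1.100000, running G = 1.100000
t=1: π = [0.2700, 0.1600, 0.2200, 0.3500], E[r] = 1.6800, γ^t·E[r] = 1.344000, running G = 2.444000
t=2: π = [0.2410, 0.1670, 0.2350, 0.3570], E[r] = 1.6440, γ^t·E[r] = 1.052160, running G = 3.496160
t=3: π = [0.2360, 0.1691, 0.2357, 0.3592], E[r] = 1.6372, γ^t·E[r] = 0.838246, running G = 4.334406
t=4: π = [0.2349, 0.1697, 0.2359, 0.3595], E[r] = 1.6344, γ^t·E[r] = 0.669434, running G = 5.003840
t=5: π = [0.2346, 0.1699, 0.2359, 0.3595], E[r] = 1.6336, γ^t·E[r] = 0.535314, running G = 5.539154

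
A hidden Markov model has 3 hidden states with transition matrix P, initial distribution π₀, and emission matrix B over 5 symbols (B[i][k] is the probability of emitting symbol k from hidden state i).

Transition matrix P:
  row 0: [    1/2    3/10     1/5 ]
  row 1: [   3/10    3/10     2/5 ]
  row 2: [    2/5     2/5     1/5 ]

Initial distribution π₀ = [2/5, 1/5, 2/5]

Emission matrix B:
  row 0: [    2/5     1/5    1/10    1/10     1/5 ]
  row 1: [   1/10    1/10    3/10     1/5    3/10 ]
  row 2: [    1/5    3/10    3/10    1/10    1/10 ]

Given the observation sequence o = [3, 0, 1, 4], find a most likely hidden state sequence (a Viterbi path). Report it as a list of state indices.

path = [0, 0, 0, 0]

t=0: δ = [4.000e-02, 4.000e-02, 4.000e-02]  (obs o_0=3)
t=1: δ = [8.000e-03, 1.600e-03, 3.200e-03]  ψ = [0, 2, 1]  (obs o_1=0)
t=2: δ = [8.000e-04, 2.400e-04, 4.800e-04]  ψ = [0, 0, 0]  (obs o_2=1)
t=3: δ = [8.000e-05, 7.200e-05, 1.600e-05]  ψ = [0, 0, 0]  (obs o_3=4)
backtrack: best end state = 0; path = [0, 0, 0, 0]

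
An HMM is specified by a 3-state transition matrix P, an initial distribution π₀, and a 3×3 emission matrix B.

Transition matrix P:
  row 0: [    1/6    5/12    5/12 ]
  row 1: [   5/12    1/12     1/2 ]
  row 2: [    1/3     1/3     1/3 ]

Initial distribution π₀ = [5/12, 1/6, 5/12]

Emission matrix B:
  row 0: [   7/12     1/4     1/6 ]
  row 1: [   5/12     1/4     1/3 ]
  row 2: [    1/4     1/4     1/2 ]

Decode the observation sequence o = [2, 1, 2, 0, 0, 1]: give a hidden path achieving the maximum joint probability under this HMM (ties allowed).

path = [2, 1, 2, 0, 1, 2]

t=0: δ = [6.944e-02, 5.556e-02, 2.083e-01]  (obs o_0=2)
t=1: δ = [1.736e-02, 1.736e-02, 1.736e-02]  ψ = [2, 2, 2]  (obs o_1=1)
t=2: δ = [1.206e-03, 2.411e-03, 4.340e-03]  ψ = [1, 0, 1]  (obs o_2=2)
t=3: δ = [8.439e-04, 6.028e-04, 3.617e-04]  ψ = [2, 2, 2]  (obs o_3=0)
t=4: δ = [1.465e-04, 1.465e-04, 8.791e-05]  ψ = [1, 0, 0]  (obs o_4=0)
t=5: δ = [1.526e-05, 1.526e-05, 1.831e-05]  ψ = [1, 0, 1]  (obs o_5=1)
backtrack: best end state = 2; path = [2, 1, 2, 0, 1, 2]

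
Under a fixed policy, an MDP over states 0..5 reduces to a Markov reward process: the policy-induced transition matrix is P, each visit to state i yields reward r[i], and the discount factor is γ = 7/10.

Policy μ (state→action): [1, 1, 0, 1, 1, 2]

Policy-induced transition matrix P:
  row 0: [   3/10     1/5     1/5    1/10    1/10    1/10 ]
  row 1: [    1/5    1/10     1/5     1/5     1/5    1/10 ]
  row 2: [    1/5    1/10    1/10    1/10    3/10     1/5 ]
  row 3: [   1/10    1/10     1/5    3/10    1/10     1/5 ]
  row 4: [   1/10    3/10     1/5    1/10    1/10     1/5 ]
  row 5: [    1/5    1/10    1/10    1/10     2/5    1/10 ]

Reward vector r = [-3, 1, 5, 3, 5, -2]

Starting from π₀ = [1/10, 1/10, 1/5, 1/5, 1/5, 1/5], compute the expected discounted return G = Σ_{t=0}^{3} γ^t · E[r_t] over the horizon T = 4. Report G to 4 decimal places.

t=0: π = [0.1000, 0.1000, 0.2000, 0.2000, 0.2000, 0.2000], E[r] = 2.0000, γ^t·E[r] = 2.000000, running G = 2.000000
t=1: π = [0.1700, 0.1500, 0.1600, 0.1500, 0.2100, 0.1600], E[r] = 1.6200, γ^t·E[r] = 1.134000, running G = 3.134000
t=2: π = [0.1810, 0.1590, 0.1680, 0.1450, 0.1950, 0.1520], E[r] = 1.5620, γ^t·E[r] = 0.765380, running G = 3.899380
t=3: π = [0.1841, 0.1571, 0.1680, 0.1449, 0.1951, 0.1508], E[r] = 1.5534, γ^t·E[r] = 0.532816, running G = 4.432196

G = 4.4322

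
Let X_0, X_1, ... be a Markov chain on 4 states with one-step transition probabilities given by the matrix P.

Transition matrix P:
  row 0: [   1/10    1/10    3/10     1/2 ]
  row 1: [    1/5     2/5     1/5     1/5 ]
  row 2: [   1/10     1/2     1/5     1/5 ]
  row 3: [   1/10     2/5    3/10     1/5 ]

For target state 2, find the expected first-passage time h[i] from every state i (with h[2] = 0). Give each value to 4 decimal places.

h = [3.6765, 4.1544, 0.0000, 3.7868]

First-step conditioning: h[2] = 0; for i ≠ 2, h[i] = 1 + Σ_k P[i][k]·h[k].
  h[0] = 1 + 1/10·h[0] + 1/10·h[1] + 1/2·h[3]
  h[1] = 1 + 1/5·h[0] + 2/5·h[1] + 1/5·h[3]
  h[3] = 1 + 1/10·h[0] + 2/5·h[1] + 1/5·h[3]
Solving the 3×3 linear system over states ≠ 2 gives exactly h = [125/34, 565/136, 0, 515/136] (h[2] = 0 is the target).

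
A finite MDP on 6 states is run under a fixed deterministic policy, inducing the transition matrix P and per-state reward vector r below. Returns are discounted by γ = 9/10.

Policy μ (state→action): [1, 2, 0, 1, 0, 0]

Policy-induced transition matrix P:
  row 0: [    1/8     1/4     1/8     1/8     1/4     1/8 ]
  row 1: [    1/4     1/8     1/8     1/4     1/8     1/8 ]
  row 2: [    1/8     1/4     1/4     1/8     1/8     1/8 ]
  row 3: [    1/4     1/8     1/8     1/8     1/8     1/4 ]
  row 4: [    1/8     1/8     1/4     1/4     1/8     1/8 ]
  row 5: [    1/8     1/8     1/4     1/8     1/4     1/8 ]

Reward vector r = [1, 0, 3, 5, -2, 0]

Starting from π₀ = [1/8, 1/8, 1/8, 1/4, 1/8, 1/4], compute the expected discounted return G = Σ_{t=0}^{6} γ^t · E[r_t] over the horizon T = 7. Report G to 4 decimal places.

G = 6.6464

t=0: π = [0.1250, 0.1250, 0.1250, 0.2500, 0.1250, 0.2500], E[r] = 1.5000, γ^t·E[r] = 1.500000, running G = 1.500000
t=1: π = [0.1719, 0.1563, 0.1875, 0.1563, 0.1719, 0.1563], E[r] = 1.1719, γ^t·E[r] = 1.054688, running G = 2.554688
t=2: π = [0.1641, 0.1699, 0.1895, 0.1660, 0.1660, 0.1445], E[r] = 1.2305, γ^t·E[r] = 0.996680, running G = 3.551367
t=3: π = [0.1670, 0.1692, 0.1875, 0.1670, 0.1636, 0.1458], E[r] = 1.2373, γ^t·E[r] = 0.901995, running G = 4.453362
t=4: π = [0.1670, 0.1693, 0.1871, 0.1666, 0.1641, 0.1459], E[r] = 1.2331, γ^t·E[r] = 0.809053, running G = 5.262415
t=5: π = [0.1670, 0.1693, 0.1871, 0.1667, 0.1641, 0.1458], E[r] = 1.2335, γ^t·E[r] = 0.728395, running G = 5.990810
t=6: π = [0.1670, 0.1693, 0.1871, 0.1667, 0.1641, 0.1458], E[r] = 1.2336, γ^t·E[r] = 0.655560, running G = 6.646370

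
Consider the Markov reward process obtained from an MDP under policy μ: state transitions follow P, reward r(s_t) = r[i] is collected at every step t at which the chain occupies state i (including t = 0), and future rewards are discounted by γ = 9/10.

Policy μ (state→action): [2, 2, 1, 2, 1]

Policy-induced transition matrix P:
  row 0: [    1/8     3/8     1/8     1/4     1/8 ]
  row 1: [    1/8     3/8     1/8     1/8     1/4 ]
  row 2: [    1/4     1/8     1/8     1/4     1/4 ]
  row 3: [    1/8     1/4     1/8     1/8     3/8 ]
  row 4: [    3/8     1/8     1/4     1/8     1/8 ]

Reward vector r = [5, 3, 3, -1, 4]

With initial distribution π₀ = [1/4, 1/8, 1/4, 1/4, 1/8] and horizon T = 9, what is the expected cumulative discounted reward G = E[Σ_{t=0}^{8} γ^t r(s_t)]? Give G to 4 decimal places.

G = 17.6391

t=0: π = [0.2500, 0.1250, 0.2500, 0.2500, 0.1250], E[r] = 2.6250, γ^t·E[r] = 2.625000, running G = 2.625000
t=1: π = [0.1875, 0.2500, 0.1406, 0.1875, 0.2344], E[r] = 2.8594, γ^t·E[r] = 2.573438, running G = 5.198438
t=2: π = [0.2012, 0.2578, 0.1543, 0.1660, 0.2207], E[r] = 2.9590, γ^t·E[r] = 2.396777, running G = 7.595215
t=3: π = [0.1995, 0.2605, 0.1526, 0.1694, 0.2180], E[r] = 2.9392, γ^t·E[r] = 2.142683, running G = 9.737898
t=4: π = [0.1986, 0.2612, 0.1523, 0.1690, 0.2190], E[r] = 2.9401, γ^t·E[r] = 1.929016, running G = 11.666914
t=5: π = [0.1988, 0.2611, 0.1524, 0.1689, 0.2189], E[r] = 2.9411, γ^t·E[r] = 1.736675, running G = 13.403589
t=6: π = [0.1988, 0.2611, 0.1524, 0.1689, 0.2189], E[r] = 2.9409, γ^t·E[r] = 1.562901, running G = 14.966490
t=7: π = [0.1988, 0.2611, 0.1524, 0.1689, 0.2189], E[r] = 2.9409, γ^t·E[r] = 1.406608, running G = 16.373098
t=8: π = [0.1988, 0.2611, 0.1524, 0.1689, 0.2189], E[r] = 2.9409, γ^t·E[r] = 1.265952, running G = 17.639050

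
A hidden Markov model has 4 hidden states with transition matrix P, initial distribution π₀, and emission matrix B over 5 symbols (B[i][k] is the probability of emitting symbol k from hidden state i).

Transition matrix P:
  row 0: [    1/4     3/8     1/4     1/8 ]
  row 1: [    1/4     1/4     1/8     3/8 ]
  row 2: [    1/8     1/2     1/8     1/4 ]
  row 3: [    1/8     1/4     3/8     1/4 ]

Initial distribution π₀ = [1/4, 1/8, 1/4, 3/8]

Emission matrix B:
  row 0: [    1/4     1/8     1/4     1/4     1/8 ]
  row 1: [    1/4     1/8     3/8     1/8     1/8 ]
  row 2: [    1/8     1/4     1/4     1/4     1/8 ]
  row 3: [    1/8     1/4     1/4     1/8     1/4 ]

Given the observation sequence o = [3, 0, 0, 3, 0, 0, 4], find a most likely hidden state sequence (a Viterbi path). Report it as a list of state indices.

t=0: δ = [6.250e-02, 1.562e-02, 6.250e-02, 4.688e-02]  (obs o_0=3)
t=1: δ = [3.906e-03, 7.812e-03, 2.197e-03, 1.953e-03]  ψ = [0, 2, 3, 2]  (obs o_1=0)
t=2: δ = [4.883e-04, 4.883e-04, 1.221e-04, 3.662e-04]  ψ = [1, 1, 0, 1]  (obs o_2=0)
t=3: δ = [3.052e-05, 2.289e-05, 3.433e-05, 2.289e-05]  ψ = [0, 0, 3, 1]  (obs o_3=3)
t=4: δ = [1.907e-06, 4.292e-06, 1.073e-06, 1.073e-06]  ψ = [0, 2, 3, 1]  (obs o_4=0)
t=5: δ = [2.682e-07, 2.682e-07, 6.706e-08, 2.012e-07]  ψ = [1, 1, 1, 1]  (obs o_5=0)
t=6: δ = [8.382e-09, 1.257e-08, 9.430e-09, 2.515e-08]  ψ = [0, 0, 3, 1]  (obs o_6=4)
backtrack: best end state = 3; path = [2, 1, 3, 2, 1, 1, 3]

path = [2, 1, 3, 2, 1, 1, 3]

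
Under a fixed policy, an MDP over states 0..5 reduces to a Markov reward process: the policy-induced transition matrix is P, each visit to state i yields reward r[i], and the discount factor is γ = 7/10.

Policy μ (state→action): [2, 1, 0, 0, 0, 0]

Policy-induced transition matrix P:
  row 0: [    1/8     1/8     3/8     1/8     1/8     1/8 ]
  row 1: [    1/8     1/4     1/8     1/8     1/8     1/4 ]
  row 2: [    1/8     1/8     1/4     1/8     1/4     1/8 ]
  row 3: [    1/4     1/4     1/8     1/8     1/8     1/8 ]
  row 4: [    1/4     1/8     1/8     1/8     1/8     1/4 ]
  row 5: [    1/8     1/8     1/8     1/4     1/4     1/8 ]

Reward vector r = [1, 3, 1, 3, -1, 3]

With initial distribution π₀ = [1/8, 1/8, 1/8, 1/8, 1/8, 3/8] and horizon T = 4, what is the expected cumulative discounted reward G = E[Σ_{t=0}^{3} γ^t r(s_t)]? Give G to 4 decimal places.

t=0: π = [0.1250, 0.1250, 0.1250, 0.1250, 0.1250, 0.3750], E[r] = 2.0000, γ^t·E[r] = 2.000000, running G = 2.000000
t=1: π = [0.1563, 0.1563, 0.1719, 0.1719, 0.1875, 0.1563], E[r] = 1.5938, γ^t·E[r] = 1.115625, running G = 3.115625
t=2: π = [0.1699, 0.1660, 0.1855, 0.1445, 0.1660, 0.1680], E[r] = 1.6250, γ^t·E[r] = 0.796250, running G = 3.911875
t=3: π = [0.1638, 0.1638, 0.1907, 0.1460, 0.1692, 0.1665], E[r] = 1.6143, γ^t·E[r] = 0.553690, running G = 4.465565

G = 4.4656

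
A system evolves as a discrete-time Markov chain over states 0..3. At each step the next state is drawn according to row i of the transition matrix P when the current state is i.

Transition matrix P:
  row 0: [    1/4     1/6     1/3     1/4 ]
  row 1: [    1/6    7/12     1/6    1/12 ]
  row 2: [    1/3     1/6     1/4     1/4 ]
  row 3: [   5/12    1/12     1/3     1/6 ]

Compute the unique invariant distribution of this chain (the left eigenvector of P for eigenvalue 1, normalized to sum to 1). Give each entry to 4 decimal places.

π = [0.2826, 0.2584, 0.2679, 0.1910]

Balance equations π_j = Σ_i π_i·P[i][j]:
  π_0 = 1/4·π_0 + 1/6·π_1 + 1/3·π_2 + 5/12·π_3
  π_1 = 1/6·π_0 + 7/12·π_1 + 1/6·π_2 + 1/12·π_3
  π_2 = 1/3·π_0 + 1/6·π_1 + 1/4·π_2 + 1/3·π_3
  normalize: π_0 + π_1 + π_2 + π_3 = 1
Solving the linear system gives exactly π = [327/1157, 23/89, 310/1157, 17/89].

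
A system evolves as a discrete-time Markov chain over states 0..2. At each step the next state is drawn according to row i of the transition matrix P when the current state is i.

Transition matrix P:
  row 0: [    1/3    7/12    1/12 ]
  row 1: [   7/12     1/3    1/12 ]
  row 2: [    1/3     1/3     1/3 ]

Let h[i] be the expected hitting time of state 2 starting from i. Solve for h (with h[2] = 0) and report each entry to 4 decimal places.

h = [12.0000, 12.0000, 0.0000]

First-step conditioning: h[2] = 0; for i ≠ 2, h[i] = 1 + Σ_k P[i][k]·h[k].
  h[0] = 1 + 1/3·h[0] + 7/12·h[1]
  h[1] = 1 + 7/12·h[0] + 1/3·h[1]
Solving the 2×2 linear system over states ≠ 2 gives exactly h = [12, 12, 0] (h[2] = 0 is the target).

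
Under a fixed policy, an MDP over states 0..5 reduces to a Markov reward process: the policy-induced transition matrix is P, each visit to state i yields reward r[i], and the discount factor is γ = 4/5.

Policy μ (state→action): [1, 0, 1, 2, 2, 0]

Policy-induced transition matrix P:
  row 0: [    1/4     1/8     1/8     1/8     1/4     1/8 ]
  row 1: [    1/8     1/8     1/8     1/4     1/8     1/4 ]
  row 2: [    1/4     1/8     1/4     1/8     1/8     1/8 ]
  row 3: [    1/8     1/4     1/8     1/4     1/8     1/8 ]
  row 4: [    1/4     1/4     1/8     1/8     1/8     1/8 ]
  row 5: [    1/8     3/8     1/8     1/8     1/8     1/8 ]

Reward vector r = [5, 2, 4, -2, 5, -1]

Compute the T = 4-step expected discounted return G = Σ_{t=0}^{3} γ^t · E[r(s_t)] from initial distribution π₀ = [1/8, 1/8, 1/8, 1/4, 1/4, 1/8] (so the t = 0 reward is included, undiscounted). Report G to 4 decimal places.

G = 6.1864

t=0: π = [0.1250, 0.1250, 0.1250, 0.2500, 0.2500, 0.1250], E[r] = 2.0000, γ^t·E[r] = 2.000000, running G = 2.000000
t=1: π = [0.1875, 0.2188, 0.1406, 0.1719, 0.1406, 0.1406], E[r] = 2.1563, γ^t·E[r] = 1.725000, running G = 3.725000
t=2: π = [0.1836, 0.1992, 0.1426, 0.1738, 0.1484, 0.1523], E[r] = 2.1289, γ^t·E[r] = 1.362500, running G = 5.087500
t=3: π = [0.1843, 0.2034, 0.1428, 0.1716, 0.1479, 0.1499], E[r] = 2.1462, γ^t·E[r] = 1.098875, running G = 6.186375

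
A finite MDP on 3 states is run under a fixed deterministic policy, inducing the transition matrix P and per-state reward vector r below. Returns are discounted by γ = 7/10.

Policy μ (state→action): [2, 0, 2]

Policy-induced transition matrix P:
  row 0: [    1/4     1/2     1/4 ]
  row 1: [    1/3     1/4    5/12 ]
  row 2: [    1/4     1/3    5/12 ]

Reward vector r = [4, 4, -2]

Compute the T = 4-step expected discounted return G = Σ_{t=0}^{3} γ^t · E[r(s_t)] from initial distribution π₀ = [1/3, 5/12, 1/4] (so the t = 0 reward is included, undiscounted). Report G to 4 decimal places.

G = 5.2682

t=0: π = [0.3333, 0.4167, 0.2500], E[r] = 2.5000, γ^t·E[r] = 2.500000, running G = 2.500000
t=1: π = [0.2847, 0.3542, 0.3611], E[r] = 1.8333, γ^t·E[r] = 1.283333, running G = 3.783333
t=2: π = [0.2795, 0.3513, 0.3692], E[r] = 1.7847, γ^t·E[r] = 0.874514, running G = 4.657847
t=3: π = [0.2793, 0.3506, 0.3701], E[r] = 1.7795, γ^t·E[r] = 0.610373, running G = 5.268220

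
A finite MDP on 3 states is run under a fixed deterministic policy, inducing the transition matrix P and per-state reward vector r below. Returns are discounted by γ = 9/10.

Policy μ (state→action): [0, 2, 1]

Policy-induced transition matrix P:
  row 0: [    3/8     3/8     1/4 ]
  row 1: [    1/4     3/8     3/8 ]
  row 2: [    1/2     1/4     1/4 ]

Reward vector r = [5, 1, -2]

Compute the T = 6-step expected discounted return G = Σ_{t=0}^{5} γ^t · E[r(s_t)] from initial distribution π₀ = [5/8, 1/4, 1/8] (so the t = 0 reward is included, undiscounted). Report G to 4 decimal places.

t=0: π = [0.6250, 0.2500, 0.1250], E[r] = 3.1250, γ^t·E[r] = 3.125000, running G = 3.125000
t=1: π = [0.3594, 0.3594, 0.2813], E[r] = 1.5938, γ^t·E[r] = 1.434375, running G = 4.559375
t=2: π = [0.3652, 0.3398, 0.2949], E[r] = 1.5762, γ^t·E[r] = 1.276699, running G = 5.836074
t=3: π = [0.3694, 0.3381, 0.2925], E[r] = 1.6001, γ^t·E[r] = 1.166471, running G = 7.002545
t=4: π = [0.3693, 0.3384, 0.2923], E[r] = 1.6004, γ^t·E[r] = 1.050004, running G = 8.052550
t=5: π = [0.3692, 0.3385, 0.2923], E[r] = 1.6000, γ^t·E[r] = 0.944783, running G = 8.997333

G = 8.9973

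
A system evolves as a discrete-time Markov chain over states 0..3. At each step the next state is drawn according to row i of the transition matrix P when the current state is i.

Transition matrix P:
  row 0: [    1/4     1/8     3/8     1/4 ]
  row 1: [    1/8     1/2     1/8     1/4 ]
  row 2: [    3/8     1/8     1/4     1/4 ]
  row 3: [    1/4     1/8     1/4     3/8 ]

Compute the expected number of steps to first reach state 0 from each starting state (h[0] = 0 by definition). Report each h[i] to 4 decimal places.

h = [0.0000, 4.8395, 3.4568, 3.9506]

First-step conditioning: h[0] = 0; for i ≠ 0, h[i] = 1 + Σ_k P[i][k]·h[k].
  h[1] = 1 + 1/2·h[1] + 1/8·h[2] + 1/4·h[3]
  h[2] = 1 + 1/8·h[1] + 1/4·h[2] + 1/4·h[3]
  h[3] = 1 + 1/8·h[1] + 1/4·h[2] + 3/8·h[3]
Solving the 3×3 linear system over states ≠ 0 gives exactly h = [0, 392/81, 280/81, 320/81] (h[0] = 0 is the target).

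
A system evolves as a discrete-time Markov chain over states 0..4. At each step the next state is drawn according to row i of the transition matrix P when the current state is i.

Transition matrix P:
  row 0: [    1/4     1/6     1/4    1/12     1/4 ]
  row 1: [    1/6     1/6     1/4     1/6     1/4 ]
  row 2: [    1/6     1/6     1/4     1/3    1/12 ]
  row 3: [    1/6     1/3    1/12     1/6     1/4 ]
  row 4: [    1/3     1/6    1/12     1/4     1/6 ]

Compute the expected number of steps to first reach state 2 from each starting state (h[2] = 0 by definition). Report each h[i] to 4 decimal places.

h = [5.3622, 5.4447, 0.0000, 6.3522, 6.3395]

First-step conditioning: h[2] = 0; for i ≠ 2, h[i] = 1 + Σ_k P[i][k]·h[k].
  h[0] = 1 + 1/4·h[0] + 1/6·h[1] + 1/12·h[3] + 1/4·h[4]
  h[1] = 1 + 1/6·h[0] + 1/6·h[1] + 1/6·h[3] + 1/4·h[4]
  h[3] = 1 + 1/6·h[0] + 1/3·h[1] + 1/6·h[3] + 1/4·h[4]
  h[4] = 1 + 1/3·h[0] + 1/6·h[1] + 1/4·h[3] + 1/6·h[4]
Solving the 4×4 linear system over states ≠ 2 gives exactly h = [10140/1891, 10296/1891, 0, 12012/1891, 11988/1891] (h[2] = 0 is the target).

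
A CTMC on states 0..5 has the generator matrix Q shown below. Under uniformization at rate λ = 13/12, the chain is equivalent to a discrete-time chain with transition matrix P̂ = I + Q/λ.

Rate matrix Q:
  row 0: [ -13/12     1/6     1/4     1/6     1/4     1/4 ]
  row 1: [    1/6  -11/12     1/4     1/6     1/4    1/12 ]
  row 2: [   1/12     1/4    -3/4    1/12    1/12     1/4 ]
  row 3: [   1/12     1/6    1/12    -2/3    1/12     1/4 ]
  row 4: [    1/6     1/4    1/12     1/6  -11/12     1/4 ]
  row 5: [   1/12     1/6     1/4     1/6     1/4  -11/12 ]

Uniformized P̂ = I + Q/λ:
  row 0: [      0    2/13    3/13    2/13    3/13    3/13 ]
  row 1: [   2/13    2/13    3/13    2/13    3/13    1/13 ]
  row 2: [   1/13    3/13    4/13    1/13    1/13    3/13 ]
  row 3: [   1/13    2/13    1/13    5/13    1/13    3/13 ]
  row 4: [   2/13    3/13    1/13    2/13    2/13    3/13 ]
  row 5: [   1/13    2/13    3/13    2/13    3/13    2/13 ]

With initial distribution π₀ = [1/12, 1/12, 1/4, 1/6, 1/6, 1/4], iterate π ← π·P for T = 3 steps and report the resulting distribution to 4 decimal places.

t=0: π = [0.0833, 0.0833, 0.2500, 0.1667, 0.1667, 0.2500]
t=1: π = [0.0897, 0.1859, 0.1987, 0.1731, 0.1538, 0.1987]
t=2: π = [0.0962, 0.1810, 0.1958, 0.1785, 0.1617, 0.1869]
t=3: π = [0.0959, 0.1813, 0.1935, 0.1800, 0.1607, 0.1886]

π = [0.0959, 0.1813, 0.1935, 0.1800, 0.1607, 0.1886]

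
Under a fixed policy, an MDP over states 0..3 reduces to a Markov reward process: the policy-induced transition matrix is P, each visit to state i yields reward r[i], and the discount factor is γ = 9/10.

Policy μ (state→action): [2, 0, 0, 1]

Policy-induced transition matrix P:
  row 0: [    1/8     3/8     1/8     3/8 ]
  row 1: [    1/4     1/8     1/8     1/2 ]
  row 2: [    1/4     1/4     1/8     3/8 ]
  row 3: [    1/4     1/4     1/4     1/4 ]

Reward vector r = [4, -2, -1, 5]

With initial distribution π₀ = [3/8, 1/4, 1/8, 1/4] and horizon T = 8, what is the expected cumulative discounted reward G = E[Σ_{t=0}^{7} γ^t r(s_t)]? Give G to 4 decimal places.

G = 11.6374

t=0: π = [0.3750, 0.2500, 0.1250, 0.2500], E[r] = 2.1250, γ^t·E[r] = 2.125000, running G = 2.125000
t=1: π = [0.2031, 0.2656, 0.1563, 0.3750], E[r] = 2.0000, γ^t·E[r] = 1.800000, running G = 3.925000
t=2: π = [0.2246, 0.2422, 0.1719, 0.3613], E[r] = 2.0488, γ^t·E[r] = 1.659551, running G = 5.584551
t=3: π = [0.2219, 0.2478, 0.1702, 0.3601], E[r] = 2.0225, γ^t·E[r] = 1.474374, running G = 7.058925
t=4: π = [0.2223, 0.2468, 0.1700, 0.3610], E[r] = 2.0303, γ^t·E[r] = 1.332082, running G = 8.391007
t=5: π = [0.2222, 0.2469, 0.1701, 0.3607], E[r] = 2.0285, γ^t·E[r] = 1.197811, running G = 9.588818
t=6: π = [0.2222, 0.2469, 0.1701, 0.3608], E[r] = 2.0289, γ^t·E[r] = 1.078221, running G = 10.667039
t=7: π = [0.2222, 0.2469, 0.1701, 0.3608], E[r] = 2.0288, γ^t·E[r] = 0.970367, running G = 11.637406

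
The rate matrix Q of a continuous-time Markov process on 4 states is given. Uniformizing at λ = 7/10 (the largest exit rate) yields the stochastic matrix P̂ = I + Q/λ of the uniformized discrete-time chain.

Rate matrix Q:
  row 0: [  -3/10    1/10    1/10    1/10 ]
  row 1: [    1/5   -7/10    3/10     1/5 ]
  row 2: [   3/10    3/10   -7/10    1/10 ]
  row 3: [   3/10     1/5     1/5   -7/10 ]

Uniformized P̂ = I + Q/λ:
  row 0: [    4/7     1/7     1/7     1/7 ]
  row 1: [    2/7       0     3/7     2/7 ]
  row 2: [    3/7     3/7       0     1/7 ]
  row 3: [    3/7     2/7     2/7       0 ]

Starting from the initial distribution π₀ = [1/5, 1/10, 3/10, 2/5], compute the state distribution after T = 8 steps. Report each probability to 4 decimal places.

π = [0.4681, 0.1914, 0.1916, 0.1490]

t=0: π = [0.2000, 0.1000, 0.3000, 0.4000]
t=1: π = [0.4429, 0.2714, 0.1857, 0.1000]
t=2: π = [0.4531, 0.1714, 0.2082, 0.1673]
t=3: π = [0.4688, 0.2017, 0.1860, 0.1434]
t=4: π = [0.4667, 0.1877, 0.1944, 0.1512]
t=5: π = [0.4684, 0.1932, 0.1903, 0.1481]
t=6: π = [0.4679, 0.1908, 0.1920, 0.1493]
t=7: π = [0.4682, 0.1918, 0.1913, 0.1488]
t=8: π = [0.4681, 0.1914, 0.1916, 0.1490]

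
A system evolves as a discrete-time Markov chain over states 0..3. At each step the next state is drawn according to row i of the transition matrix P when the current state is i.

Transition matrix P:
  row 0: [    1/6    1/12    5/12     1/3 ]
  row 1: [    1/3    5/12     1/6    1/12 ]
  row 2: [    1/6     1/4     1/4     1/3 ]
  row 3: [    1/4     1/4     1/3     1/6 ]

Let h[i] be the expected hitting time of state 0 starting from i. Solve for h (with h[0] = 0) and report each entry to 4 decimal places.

First-step conditioning: h[0] = 0; for i ≠ 0, h[i] = 1 + Σ_k P[i][k]·h[k].
  h[1] = 1 + 5/12·h[1] + 1/6·h[2] + 1/12·h[3]
  h[2] = 1 + 1/4·h[1] + 1/4·h[2] + 1/3·h[3]
  h[3] = 1 + 1/4·h[1] + 1/3·h[2] + 1/6·h[3]
Solving the 3×3 linear system over states ≠ 0 gives exactly h = [0, 276/79, 336/79, 312/79] (h[0] = 0 is the target).

h = [0.0000, 3.4937, 4.2532, 3.9494]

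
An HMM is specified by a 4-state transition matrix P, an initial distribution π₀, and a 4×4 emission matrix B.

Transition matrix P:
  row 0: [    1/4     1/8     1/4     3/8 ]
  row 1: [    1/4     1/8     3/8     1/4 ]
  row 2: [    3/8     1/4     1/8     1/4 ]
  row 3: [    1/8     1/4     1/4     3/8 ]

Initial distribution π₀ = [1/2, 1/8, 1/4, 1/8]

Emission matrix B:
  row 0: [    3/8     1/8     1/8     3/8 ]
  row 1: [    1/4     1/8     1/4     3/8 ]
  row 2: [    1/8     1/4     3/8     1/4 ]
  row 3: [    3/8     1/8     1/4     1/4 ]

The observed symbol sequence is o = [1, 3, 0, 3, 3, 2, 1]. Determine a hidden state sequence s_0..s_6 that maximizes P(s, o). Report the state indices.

t=0: δ = [6.250e-02, 1.562e-02, 6.250e-02, 1.562e-02]  (obs o_0=1)
t=1: δ = [8.789e-03, 5.859e-03, 3.906e-03, 5.859e-03]  ψ = [2, 2, 0, 0]  (obs o_1=3)
t=2: δ = [8.240e-04, 3.662e-04, 2.747e-04, 1.236e-03]  ψ = [0, 3, 0, 0]  (obs o_2=0)
t=3: δ = [7.725e-05, 1.159e-04, 7.725e-05, 1.159e-04]  ψ = [0, 3, 3, 3]  (obs o_3=3)
t=4: δ = [1.086e-05, 1.086e-05, 1.086e-05, 1.086e-05]  ψ = [1, 3, 1, 3]  (obs o_4=3)
t=5: δ = [5.092e-07, 6.789e-07, 1.528e-06, 1.018e-06]  ψ = [2, 2, 1, 0]  (obs o_5=2)
t=6: δ = [7.161e-08, 4.774e-08, 6.365e-08, 4.774e-08]  ψ = [2, 2, 1, 2]  (obs o_6=1)
backtrack: best end state = 0; path = [2, 0, 3, 3, 1, 2, 0]

path = [2, 0, 3, 3, 1, 2, 0]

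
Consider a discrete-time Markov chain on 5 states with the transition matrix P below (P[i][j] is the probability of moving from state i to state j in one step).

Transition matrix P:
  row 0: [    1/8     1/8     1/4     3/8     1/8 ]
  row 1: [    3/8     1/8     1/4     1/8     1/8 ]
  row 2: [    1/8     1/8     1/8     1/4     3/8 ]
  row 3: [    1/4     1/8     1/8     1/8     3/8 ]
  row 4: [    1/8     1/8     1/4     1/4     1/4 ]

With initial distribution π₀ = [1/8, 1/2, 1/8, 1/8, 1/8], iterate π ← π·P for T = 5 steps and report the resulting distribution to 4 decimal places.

π = [0.1849, 0.1250, 0.1966, 0.2288, 0.2647]

t=0: π = [0.1250, 0.5000, 0.1250, 0.1250, 0.1250]
t=1: π = [0.2656, 0.1250, 0.2188, 0.1875, 0.2031]
t=2: π = [0.1797, 0.1250, 0.1992, 0.2441, 0.2520]
t=3: π = [0.1868, 0.1250, 0.1946, 0.2263, 0.2673]
t=4: π = [0.1845, 0.1250, 0.1974, 0.2294, 0.2636]
t=5: π = [0.1849, 0.1250, 0.1966, 0.2288, 0.2647]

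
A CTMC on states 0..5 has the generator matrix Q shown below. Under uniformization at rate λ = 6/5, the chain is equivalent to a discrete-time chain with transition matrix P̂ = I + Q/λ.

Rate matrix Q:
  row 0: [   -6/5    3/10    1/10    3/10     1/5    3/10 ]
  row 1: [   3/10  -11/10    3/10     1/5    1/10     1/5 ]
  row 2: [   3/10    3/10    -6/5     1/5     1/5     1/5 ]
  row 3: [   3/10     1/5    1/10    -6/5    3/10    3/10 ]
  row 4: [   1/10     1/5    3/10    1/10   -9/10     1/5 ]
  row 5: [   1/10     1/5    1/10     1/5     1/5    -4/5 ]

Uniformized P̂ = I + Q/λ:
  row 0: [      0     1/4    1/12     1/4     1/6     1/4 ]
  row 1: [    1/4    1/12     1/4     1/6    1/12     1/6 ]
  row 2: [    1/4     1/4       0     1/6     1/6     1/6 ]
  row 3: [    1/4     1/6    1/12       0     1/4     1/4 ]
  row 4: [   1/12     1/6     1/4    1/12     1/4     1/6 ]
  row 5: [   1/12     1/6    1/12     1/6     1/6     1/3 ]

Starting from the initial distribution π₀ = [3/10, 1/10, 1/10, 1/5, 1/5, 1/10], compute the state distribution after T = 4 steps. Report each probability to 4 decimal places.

t=0: π = [0.3000, 0.1000, 0.1000, 0.2000, 0.2000, 0.1000]
t=1: π = [0.1250, 0.1917, 0.1250, 0.1417, 0.1917, 0.2250]
t=2: π = [0.1493, 0.1715, 0.1368, 0.1375, 0.1785, 0.2264]
t=3: π = [0.1452, 0.1762, 0.1303, 0.1413, 0.1787, 0.2283]
t=4: π = [0.1459, 0.1749, 0.1316, 0.1403, 0.1787, 0.2286]

π = [0.1459, 0.1749, 0.1316, 0.1403, 0.1787, 0.2286]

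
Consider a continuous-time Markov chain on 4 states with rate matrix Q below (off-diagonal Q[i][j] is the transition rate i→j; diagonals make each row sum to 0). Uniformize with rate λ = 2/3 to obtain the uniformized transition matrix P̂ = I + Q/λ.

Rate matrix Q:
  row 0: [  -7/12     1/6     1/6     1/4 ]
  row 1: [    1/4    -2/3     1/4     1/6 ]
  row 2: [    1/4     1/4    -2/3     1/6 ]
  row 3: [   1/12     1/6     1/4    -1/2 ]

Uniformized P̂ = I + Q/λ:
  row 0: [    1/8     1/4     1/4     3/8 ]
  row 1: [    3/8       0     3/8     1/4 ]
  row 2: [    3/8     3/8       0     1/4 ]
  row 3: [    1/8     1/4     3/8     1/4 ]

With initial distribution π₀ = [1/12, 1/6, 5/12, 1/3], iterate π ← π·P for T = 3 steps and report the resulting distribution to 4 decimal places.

t=0: π = [0.0833, 0.1667, 0.4167, 0.3333]
t=1: π = [0.2708, 0.2604, 0.2083, 0.2604]
t=2: π = [0.2422, 0.2109, 0.2630, 0.2839]
t=3: π = [0.2435, 0.2301, 0.2461, 0.2803]

π = [0.2435, 0.2301, 0.2461, 0.2803]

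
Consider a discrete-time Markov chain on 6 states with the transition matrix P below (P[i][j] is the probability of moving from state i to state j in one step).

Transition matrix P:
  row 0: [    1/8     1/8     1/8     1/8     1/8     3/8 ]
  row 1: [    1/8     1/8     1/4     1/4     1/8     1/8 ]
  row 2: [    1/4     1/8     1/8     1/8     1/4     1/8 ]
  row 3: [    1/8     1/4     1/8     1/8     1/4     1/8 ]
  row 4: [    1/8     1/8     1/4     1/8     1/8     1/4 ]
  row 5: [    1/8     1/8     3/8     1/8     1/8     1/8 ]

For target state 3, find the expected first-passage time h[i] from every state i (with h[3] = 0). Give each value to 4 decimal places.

First-step conditioning: h[3] = 0; for i ≠ 3, h[i] = 1 + Σ_k P[i][k]·h[k].
  h[0] = 1 + 1/8·h[0] + 1/8·h[1] + 1/8·h[2] + 1/8·h[4] + 3/8·h[5]
  h[1] = 1 + 1/8·h[0] + 1/8·h[1] + 1/4·h[2] + 1/8·h[4] + 1/8·h[5]
  h[2] = 1 + 1/4·h[0] + 1/8·h[1] + 1/8·h[2] + 1/4·h[4] + 1/8·h[5]
  h[4] = 1 + 1/8·h[0] + 1/8·h[1] + 1/4·h[2] + 1/8·h[4] + 1/4·h[5]
  h[5] = 1 + 1/8·h[0] + 1/8·h[1] + 3/8·h[2] + 1/8·h[4] + 1/8·h[5]
Solving the 5×5 linear system over states ≠ 3 gives exactly h = [64/9, 56/9, 64/9, 0, 64/9, 64/9] (h[3] = 0 is the target).

h = [7.1111, 6.2222, 7.1111, 0.0000, 7.1111, 7.1111]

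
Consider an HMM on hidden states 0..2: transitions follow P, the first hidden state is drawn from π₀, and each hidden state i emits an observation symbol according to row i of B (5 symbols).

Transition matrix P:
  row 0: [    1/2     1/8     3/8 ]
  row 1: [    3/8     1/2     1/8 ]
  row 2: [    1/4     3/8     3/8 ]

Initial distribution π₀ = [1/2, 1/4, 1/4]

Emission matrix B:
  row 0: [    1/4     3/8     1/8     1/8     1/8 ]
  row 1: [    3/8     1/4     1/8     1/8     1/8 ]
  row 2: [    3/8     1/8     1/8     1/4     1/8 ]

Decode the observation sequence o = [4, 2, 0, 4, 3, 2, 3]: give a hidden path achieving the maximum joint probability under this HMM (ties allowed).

path = [0, 0, 0, 0, 2, 2, 2]

t=0: δ = [6.250e-02, 3.125e-02, 3.125e-02]  (obs o_0=4)
t=1: δ = [3.906e-03, 1.953e-03, 2.930e-03]  ψ = [0, 1, 0]  (obs o_1=2)
t=2: δ = [4.883e-04, 4.120e-04, 5.493e-04]  ψ = [0, 2, 0]  (obs o_2=0)
t=3: δ = [3.052e-05, 2.575e-05, 2.575e-05]  ψ = [0, 1, 2]  (obs o_3=4)
t=4: δ = [1.907e-06, 1.609e-06, 2.861e-06]  ψ = [0, 1, 0]  (obs o_4=3)
t=5: δ = [1.192e-07, 1.341e-07, 1.341e-07]  ψ = [0, 2, 2]  (obs o_5=2)
t=6: δ = [7.451e-09, 8.382e-09, 1.257e-08]  ψ = [0, 1, 2]  (obs o_6=3)
backtrack: best end state = 2; path = [0, 0, 0, 0, 2, 2, 2]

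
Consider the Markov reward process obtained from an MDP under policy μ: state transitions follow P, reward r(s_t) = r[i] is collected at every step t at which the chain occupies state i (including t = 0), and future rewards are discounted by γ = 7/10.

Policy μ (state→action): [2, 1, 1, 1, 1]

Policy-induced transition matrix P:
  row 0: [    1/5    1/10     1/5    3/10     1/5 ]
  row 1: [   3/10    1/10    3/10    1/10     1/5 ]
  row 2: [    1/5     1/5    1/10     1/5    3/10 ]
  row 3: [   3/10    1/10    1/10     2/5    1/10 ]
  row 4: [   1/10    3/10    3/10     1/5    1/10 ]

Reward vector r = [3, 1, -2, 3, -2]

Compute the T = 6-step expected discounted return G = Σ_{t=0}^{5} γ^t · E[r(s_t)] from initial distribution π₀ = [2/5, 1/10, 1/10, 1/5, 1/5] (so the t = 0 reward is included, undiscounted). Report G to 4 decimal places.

t=0: π = [0.4000, 0.1000, 0.1000, 0.2000, 0.2000], E[r] = 1.3000, γ^t·E[r] = 1.300000, running G = 1.300000
t=1: π = [0.2100, 0.1500, 0.2000, 0.2700, 0.1700], E[r] = 0.8500, γ^t·E[r] = 0.595000, running G = 1.895000
t=2: π = [0.2250, 0.1540, 0.1850, 0.2600, 0.1760], E[r] = 0.8870, γ^t·E[r] = 0.434630, running G = 2.329630
t=3: π = [0.2238, 0.1537, 0.1885, 0.2591, 0.1749], E[r] = 0.8756, γ^t·E[r] = 0.300331, running G = 2.629961
t=4: π = [0.2238, 0.1538, 0.1881, 0.2588, 0.1755], E[r] = 0.8746, γ^t·E[r] = 0.209989, running G = 2.839950
t=5: π = [0.2237, 0.1539, 0.1882, 0.2588, 0.1754], E[r] = 0.8741, γ^t·E[r] = 0.146913, running G = 2.986862

G = 2.9869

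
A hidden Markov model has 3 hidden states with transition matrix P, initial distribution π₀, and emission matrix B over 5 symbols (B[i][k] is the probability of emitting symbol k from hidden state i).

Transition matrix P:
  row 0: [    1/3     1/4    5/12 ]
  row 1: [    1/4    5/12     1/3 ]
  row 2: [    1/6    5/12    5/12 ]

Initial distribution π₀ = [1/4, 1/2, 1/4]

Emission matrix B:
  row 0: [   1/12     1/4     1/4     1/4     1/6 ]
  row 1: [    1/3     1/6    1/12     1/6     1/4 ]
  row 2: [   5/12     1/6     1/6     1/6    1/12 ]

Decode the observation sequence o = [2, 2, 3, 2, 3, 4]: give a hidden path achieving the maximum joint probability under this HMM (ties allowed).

t=0: δ = [6.250e-02, 4.167e-02, 4.167e-02]  (obs o_0=2)
t=1: δ = [5.208e-03, 1.447e-03, 4.340e-03]  ψ = [0, 1, 0]  (obs o_1=2)
t=2: δ = [4.340e-04, 3.014e-04, 3.617e-04]  ψ = [0, 2, 0]  (obs o_2=3)
t=3: δ = [3.617e-05, 1.256e-05, 3.014e-05]  ψ = [0, 2, 0]  (obs o_3=2)
t=4: δ = [3.014e-06, 2.093e-06, 2.512e-06]  ψ = [0, 2, 0]  (obs o_4=3)
t=5: δ = [1.674e-07, 2.616e-07, 1.047e-07]  ψ = [0, 2, 0]  (obs o_5=4)
backtrack: best end state = 1; path = [0, 0, 0, 0, 2, 1]

path = [0, 0, 0, 0, 2, 1]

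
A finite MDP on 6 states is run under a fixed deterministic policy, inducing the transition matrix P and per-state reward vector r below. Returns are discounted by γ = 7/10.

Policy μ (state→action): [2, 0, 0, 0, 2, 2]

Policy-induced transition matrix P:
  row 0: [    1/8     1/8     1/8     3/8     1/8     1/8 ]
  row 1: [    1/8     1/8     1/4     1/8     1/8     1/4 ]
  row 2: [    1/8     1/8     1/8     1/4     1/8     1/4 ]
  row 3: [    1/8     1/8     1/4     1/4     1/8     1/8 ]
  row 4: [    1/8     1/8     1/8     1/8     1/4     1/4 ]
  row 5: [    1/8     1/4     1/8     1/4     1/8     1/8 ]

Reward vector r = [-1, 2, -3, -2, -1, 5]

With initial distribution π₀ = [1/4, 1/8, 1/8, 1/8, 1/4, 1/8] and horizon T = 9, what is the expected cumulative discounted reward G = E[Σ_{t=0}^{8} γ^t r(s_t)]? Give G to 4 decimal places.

t=0: π = [0.2500, 0.1250, 0.1250, 0.1250, 0.2500, 0.1250], E[r] = -0.2500, γ^t·E[r] = -0.250000, running G = -0.250000
t=1: π = [0.1250, 0.1406, 0.1563, 0.2344, 0.1563, 0.1875], E[r] = 0.0000, γ^t·E[r] = 0.000000, running G = -0.250000
t=2: π = [0.1250, 0.1484, 0.1719, 0.2285, 0.1445, 0.1816], E[r] = -0.0371, γ^t·E[r] = -0.018184, running G = -0.268184
t=3: π = [0.1250, 0.1477, 0.1721, 0.2290, 0.1431, 0.1831], E[r] = -0.0315, γ^t·E[r] = -0.010802, running G = -0.278986
t=4: π = [0.1250, 0.1479, 0.1721, 0.2293, 0.1429, 0.1829], E[r] = -0.0326, γ^t·E[r] = -0.007833, running G = -0.286819
t=5: π = [0.1250, 0.1479, 0.1721, 0.2293, 0.1429, 0.1829], E[r] = -0.0329, γ^t·E[r] = -0.005521, running G = -0.292340
t=6: π = [0.1250, 0.1479, 0.1721, 0.2293, 0.1429, 0.1829], E[r] = -0.0328, γ^t·E[r] = -0.003865, running G = -0.296205
t=7: π = [0.1250, 0.1479, 0.1721, 0.2293, 0.1429, 0.1829], E[r] = -0.0329, γ^t·E[r] = -0.002706, running G = -0.298911
t=8: π = [0.1250, 0.1479, 0.1721, 0.2293, 0.1429, 0.1829], E[r] = -0.0329, γ^t·E[r] = -0.001894, running G = -0.300805

G = -0.3008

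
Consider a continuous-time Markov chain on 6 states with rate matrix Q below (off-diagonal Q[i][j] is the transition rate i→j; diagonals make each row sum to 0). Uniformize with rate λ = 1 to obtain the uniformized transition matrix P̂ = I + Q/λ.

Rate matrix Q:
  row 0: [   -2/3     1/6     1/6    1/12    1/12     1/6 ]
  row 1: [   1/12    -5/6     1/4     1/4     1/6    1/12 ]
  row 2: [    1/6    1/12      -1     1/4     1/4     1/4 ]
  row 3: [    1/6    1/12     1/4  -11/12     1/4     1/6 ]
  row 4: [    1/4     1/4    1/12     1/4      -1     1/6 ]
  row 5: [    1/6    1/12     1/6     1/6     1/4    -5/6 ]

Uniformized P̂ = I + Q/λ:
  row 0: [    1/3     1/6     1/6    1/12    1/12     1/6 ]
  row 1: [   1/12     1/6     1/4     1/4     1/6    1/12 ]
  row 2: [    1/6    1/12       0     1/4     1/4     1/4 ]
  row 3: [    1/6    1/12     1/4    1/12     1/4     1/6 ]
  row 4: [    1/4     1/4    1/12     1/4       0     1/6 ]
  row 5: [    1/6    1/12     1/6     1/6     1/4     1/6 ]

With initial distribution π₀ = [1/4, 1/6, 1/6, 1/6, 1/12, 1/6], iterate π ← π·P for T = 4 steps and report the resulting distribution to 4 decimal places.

t=0: π = [0.2500, 0.1667, 0.1667, 0.1667, 0.0833, 0.1667]
t=1: π = [0.2014, 0.1319, 0.1597, 0.1667, 0.1736, 0.1667]
t=2: π = [0.2037, 0.1400, 0.1505, 0.1748, 0.1620, 0.1690]
t=3: π = [0.2024, 0.1390, 0.1543, 0.1728, 0.1639, 0.1675]
t=4: π = [0.2025, 0.1391, 0.1533, 0.1735, 0.1637, 0.1679]

π = [0.2025, 0.1391, 0.1533, 0.1735, 0.1637, 0.1679]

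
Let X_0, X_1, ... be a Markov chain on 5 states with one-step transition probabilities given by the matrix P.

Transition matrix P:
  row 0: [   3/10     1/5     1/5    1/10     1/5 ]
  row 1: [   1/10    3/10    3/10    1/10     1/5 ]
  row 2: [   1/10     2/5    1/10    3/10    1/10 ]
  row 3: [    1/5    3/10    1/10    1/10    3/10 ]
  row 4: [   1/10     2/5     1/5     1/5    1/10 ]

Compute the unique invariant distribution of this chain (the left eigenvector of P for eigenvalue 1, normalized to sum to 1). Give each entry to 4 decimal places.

π = [0.1446, 0.3230, 0.1969, 0.1572, 0.1782]

Balance equations π_j = Σ_i π_i·P[i][j]:
  π_0 = 3/10·π_0 + 1/10·π_1 + 1/10·π_2 + 1/5·π_3 + 1/10·π_4
  π_1 = 1/5·π_0 + 3/10·π_1 + 2/5·π_2 + 3/10·π_3 + 2/5·π_4
  π_2 = 1/5·π_0 + 3/10·π_1 + 1/10·π_2 + 1/10·π_3 + 1/5·π_4
  π_3 = 1/10·π_0 + 1/10·π_1 + 3/10·π_2 + 1/10·π_3 + 1/5·π_4
  normalize: π_0 + π_1 + π_2 + π_3 + π_4 = 1
Solving the linear system gives exactly π = [1556/10757, 3475/10757, 2118/10757, 1691/10757, 1917/10757].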